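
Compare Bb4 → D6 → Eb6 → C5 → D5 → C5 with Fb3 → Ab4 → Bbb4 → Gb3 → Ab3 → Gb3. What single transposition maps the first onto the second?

From Bb4 to Fb3 is 11 letter names — an eleventh of some quality.
Fb3 to Bb4 is 18 semitones, which makes it an augmented eleventh; the second version is lower, so the direction is down.
Checking another pair — C5 → Gb3 — gives the same interval.

down an augmented eleventh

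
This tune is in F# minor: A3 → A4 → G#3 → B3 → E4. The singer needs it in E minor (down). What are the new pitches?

G3 G4 F#3 A3 D4

From F# down to E is a major second; apply that to each pitch.
A3 to G3
A4 to G4
G#3 to F#3
B3 to A3
E4 to D4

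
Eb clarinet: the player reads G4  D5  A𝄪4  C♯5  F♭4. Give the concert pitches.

Bb4 F5 C##5 E5 Abb4

The Eb clarinet sounds a minor third above written, so transpose each written note up a minor third.
G4 -> Bb4
D5 -> F5
A##4 -> C##5
C#5 -> E5
Fb4 -> Abb4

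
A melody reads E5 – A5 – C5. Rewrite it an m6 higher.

C6 F6 Ab5

E5 -> C6
A5 -> F6
C5 -> Ab5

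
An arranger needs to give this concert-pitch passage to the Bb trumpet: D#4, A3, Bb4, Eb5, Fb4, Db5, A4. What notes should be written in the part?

The Bb trumpet sounds a major second below written, so the written part must be a major second above concert — transpose each note up.
D#4 → E#4
A3 → B3
Bb4 → C5
Eb5 → F5
Fb4 → Gb4
Db5 → Eb5
A4 → B4

E#4 B3 C5 F5 Gb4 Eb5 B4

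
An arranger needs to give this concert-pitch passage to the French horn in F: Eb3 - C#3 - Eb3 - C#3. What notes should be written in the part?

The French horn in F sounds a perfect fifth below written, so the written part must be a perfect fifth above concert — transpose each note up.
Eb3 → Bb3
C#3 → G#3
Eb3 → Bb3
C#3 → G#3

Bb3 G#3 Bb3 G#3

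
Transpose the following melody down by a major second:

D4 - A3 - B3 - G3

C4 G3 A3 F3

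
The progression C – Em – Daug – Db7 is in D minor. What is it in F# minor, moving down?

E G#m F#aug F7

D minor down to F# minor is a minor sixth; each chord root moves by that interval while the quality stays the same.
C: root C down a minor sixth → E, giving E.
Em: root E down a minor sixth → G#, giving G#m.
Daug: root D down a minor sixth → F#, giving F#aug.
Db7: root Db down a minor sixth → F, giving F7.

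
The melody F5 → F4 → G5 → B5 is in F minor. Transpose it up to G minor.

G5 G4 A5 C#6

From F up to G is a major second; apply that to each pitch.
F5 -> G5
F4 -> G4
G5 -> A5
B5 -> C#6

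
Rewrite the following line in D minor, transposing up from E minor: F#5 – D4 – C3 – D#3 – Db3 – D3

E6 C5 Bb3 C#4 Cb4 C4

E minor to D minor up is a minor seventh, so every note moves up by that interval.
F#5 to E6
D4 to C5
C3 to Bb3
D#3 to C#4
Db3 to Cb4
D3 to C4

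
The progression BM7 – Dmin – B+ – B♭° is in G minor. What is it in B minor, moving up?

D#M7 F#min D#+ D°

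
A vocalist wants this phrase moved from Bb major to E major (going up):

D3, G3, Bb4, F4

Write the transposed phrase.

G#3 C#4 E5 B4

Bb major to E major up is an augmented fourth, so every note moves up by that interval.
D3 gives G#3
G3 gives C#4
Bb4 gives E5
F4 gives B4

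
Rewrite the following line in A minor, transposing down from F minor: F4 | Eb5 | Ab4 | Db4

From F down to A is a minor sixth; apply that to each pitch.
F4 -> A3
Eb5 -> G4
Ab4 -> C4
Db4 -> F3

A3 G4 C4 F3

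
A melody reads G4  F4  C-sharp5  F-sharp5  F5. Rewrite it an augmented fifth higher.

An augmented fifth up from G4 gives D#5.
An augmented fifth up from F4 gives C#5.
An augmented fifth up from C#5 gives G##5.
An augmented fifth up from F#5 gives C##6.
F5 up an augmented fifth is C#6.

D#5 C#5 G##5 C##6 C#6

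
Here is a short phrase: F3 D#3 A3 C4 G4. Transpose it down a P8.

F2 D#2 A2 C3 G3

F3 down a perfect octave is F2.
A perfect octave down from D#3 gives D#2.
A perfect octave down from A3 gives A2.
C4 down a perfect octave is C3.
G4: an octave down reaches G, and 12 semitones makes it G3.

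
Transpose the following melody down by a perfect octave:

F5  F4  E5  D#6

F4 F3 E4 D#5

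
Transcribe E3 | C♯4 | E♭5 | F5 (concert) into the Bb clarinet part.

Written C4 sounds as Bb3 on the Bb clarinet, so concert pitches are written a major second up.
E3 → F#3
C#4 → D#4
Eb5 → F5
F5 → G5

F#3 D#4 F5 G5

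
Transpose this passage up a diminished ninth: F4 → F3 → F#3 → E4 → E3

Gbb5 Gbb4 Gb4 Fb5 Fb4

A diminished ninth up from F4 gives Gbb5.
F3: a ninth up reaches G, and 12 semitones makes it Gbb4.
F#3: a ninth up reaches G, and 12 semitones makes it Gb4.
E4 up a diminished ninth is Fb5.
E3 up a diminished ninth is Fb4.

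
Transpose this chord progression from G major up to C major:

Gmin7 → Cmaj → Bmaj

Cmin7 Fmaj Emaj

G major up to C major is a perfect fourth; each chord root moves by that interval while the quality stays the same.
Gmin7: root G up a perfect fourth → C, giving Cmin7.
Cmaj: root C up a perfect fourth → F, giving Fmaj.
Bmaj: root B up a perfect fourth → E, giving Emaj.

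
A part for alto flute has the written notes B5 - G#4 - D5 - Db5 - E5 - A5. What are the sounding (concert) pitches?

F#5 D#4 A4 Ab4 B4 E5

The alto flute sounds a perfect fourth below written, so transpose each written note down a perfect fourth.
B5 to F#5
G#4 to D#4
D5 to A4
Db5 to Ab4
E5 to B4
A5 to E5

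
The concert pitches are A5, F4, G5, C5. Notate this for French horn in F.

E6 C5 D6 G5

Written C4 sounds as F3 on the French horn in F, so concert pitches are written a perfect fifth up.
A5 becomes E6
F4 becomes C5
G5 becomes D6
C5 becomes G5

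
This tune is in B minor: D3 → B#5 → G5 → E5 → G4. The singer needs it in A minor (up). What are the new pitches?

C4 A#6 F6 D6 F5

From B up to A is a minor seventh; apply that to each pitch.
D3 becomes C4
B#5 becomes A#6
G5 becomes F6
E5 becomes D6
G4 becomes F5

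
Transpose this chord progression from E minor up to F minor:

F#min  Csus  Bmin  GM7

E minor up to F minor is a minor second; each chord root moves by that interval while the quality stays the same.
F#min: root F# up a minor second → G, giving Gmin.
Csus: root C up a minor second → Db, giving Dbsus.
Bmin: root B up a minor second → C, giving Cmin.
GM7: root G up a minor second → Ab, giving AbM7.

Gmin Dbsus Cmin AbM7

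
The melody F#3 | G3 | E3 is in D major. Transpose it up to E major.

D major to E major up is a major second, so every note moves up by that interval.
F#3 -> G#3
G3 -> A3
E3 -> F#3

G#3 A3 F#3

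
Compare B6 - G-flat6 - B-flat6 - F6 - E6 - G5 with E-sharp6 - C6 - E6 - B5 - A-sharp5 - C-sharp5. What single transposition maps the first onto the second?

down a diminished fifth

Take the first pair: B6 → E#6. B to E spans 5 letter names, so the interval is some kind of fifth.
E#6 to B6 is 6 semitones, which makes it a diminished fifth; the second version is lower, so the direction is down.
Checking another pair — G5 → C#5 — gives the same interval.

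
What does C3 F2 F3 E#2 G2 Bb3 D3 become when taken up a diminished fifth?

A diminished fifth up from C3 gives Gb3.
A diminished fifth up from F2 gives Cb3.
F3: a fifth up reaches C, and 6 semitones makes it Cb4.
E#2: a fifth up reaches B, and 6 semitones makes it B2.
G2 up a diminished fifth is Db3.
Bb3: a fifth up reaches F, and 6 semitones makes it Fb4.
A diminished fifth up from D3 gives Ab3.

Gb3 Cb3 Cb4 B2 Db3 Fb4 Ab3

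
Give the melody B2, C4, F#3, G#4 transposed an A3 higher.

D##3 E#4 A##3 B##4

B2 → D##3
C4 → E#4
F#3 → A##3
G#4 → B##4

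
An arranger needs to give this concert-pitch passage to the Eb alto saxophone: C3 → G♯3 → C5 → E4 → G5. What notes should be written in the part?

A3 E#4 A5 C#5 E6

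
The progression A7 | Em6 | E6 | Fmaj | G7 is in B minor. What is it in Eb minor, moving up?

B minor up to Eb minor is a diminished fourth; each chord root moves by that interval while the quality stays the same.
A7: root A up a diminished fourth → Db, giving Db7.
Em6: root E up a diminished fourth → Ab, giving Abm6.
E6: root E up a diminished fourth → Ab, giving Ab6.
Fmaj: root F up a diminished fourth → Bbb, giving Bbbmaj.
G7: root G up a diminished fourth → Cb, giving Cb7.

Db7 Abm6 Ab6 Bbbmaj Cb7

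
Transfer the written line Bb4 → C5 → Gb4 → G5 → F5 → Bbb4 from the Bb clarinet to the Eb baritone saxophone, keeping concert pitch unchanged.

First find concert pitch: the Bb clarinet sounds a major second below written, so Bb4 C5 Gb4 G5 F5 Bbb4 sounds Ab4 Bb4 Fb4 F5 Eb5 Abb4.
Then write for Eb baritone saxophone: it sounds a major thirteenth below written, so the part must be a major thirteenth above concert.
Ab4 → F6
Bb4 → G6
Fb4 → Db6
F5 → D7
Eb5 → C7
Abb4 → Fb6

F6 G6 Db6 D7 C7 Fb6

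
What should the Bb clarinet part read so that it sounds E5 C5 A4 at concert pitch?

Written C4 sounds as Bb3 on the Bb clarinet, so concert pitches are written a major second up.
E5 becomes F#5
C5 becomes D5
A4 becomes B4

F#5 D5 B4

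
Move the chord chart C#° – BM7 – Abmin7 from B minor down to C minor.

B minor down to C minor is a major seventh; each chord root moves by that interval while the quality stays the same.
C#°: root C# down a major seventh → D, giving D°.
BM7: root B down a major seventh → C, giving CM7.
Abmin7: root Ab down a major seventh → Bbb, giving Bbbmin7.

D° CM7 Bbbmin7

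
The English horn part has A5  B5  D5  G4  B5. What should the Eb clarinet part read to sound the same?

First find concert pitch: the English horn sounds a perfect fifth below written, so A5 B5 D5 G4 B5 sounds D5 E5 G4 C4 E5.
Then write for Eb clarinet: it sounds a minor third above written, so the part must be a minor third below concert.
D5 → B4
E5 → C#5
G4 → E4
C4 → A3
E5 → C#5

B4 C#5 E4 A3 C#5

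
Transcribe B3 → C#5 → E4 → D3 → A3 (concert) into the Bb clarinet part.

C#4 D#5 F#4 E3 B3

Written C4 sounds as Bb3 on the Bb clarinet, so concert pitches are written a major second up.
B3 gives C#4
C#5 gives D#5
E4 gives F#4
D3 gives E3
A3 gives B3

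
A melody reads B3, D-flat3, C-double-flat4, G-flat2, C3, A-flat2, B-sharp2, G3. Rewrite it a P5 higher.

F#4 Ab3 Gbb4 Db3 G3 Eb3 F##3 D4

B3 -> F#4
Db3 -> Ab3
Cbb4 -> Gbb4
Gb2 -> Db3
C3 -> G3
Ab2 -> Eb3
B#2 -> F##3
G3 -> D4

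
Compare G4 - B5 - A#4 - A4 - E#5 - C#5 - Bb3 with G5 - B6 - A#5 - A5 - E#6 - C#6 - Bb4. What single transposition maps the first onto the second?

up a perfect octave

From G4 to G5 is 8 letter names — an octave of some quality.
G4 to G5 is 12 semitones, which makes it a perfect octave; the second version is higher, so the direction is up.
Checking another pair — Bb3 → Bb4 — gives the same interval.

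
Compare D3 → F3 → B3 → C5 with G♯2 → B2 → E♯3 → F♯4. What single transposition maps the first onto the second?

down a diminished fifth

From D3 to G#2 is 5 letter names — a fifth of some quality.
G#2 to D3 is 6 semitones, which makes it a diminished fifth; the second version is lower, so the direction is down.
Checking another pair — C5 → F#4 — gives the same interval.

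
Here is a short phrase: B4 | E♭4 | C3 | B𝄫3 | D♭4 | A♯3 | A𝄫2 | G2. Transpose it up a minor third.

B4: a third up reaches D, and 3 semitones makes it D5.
Eb4 up a minor third is Gb4.
C3: a third up reaches E, and 3 semitones makes it Eb3.
A minor third up from Bbb3 gives Dbb4.
Db4 up a minor third is Fb4.
A#3 up a minor third is C#4.
A minor third up from Abb2 gives Cbb3.
G2: a third up reaches B, and 3 semitones makes it Bb2.

D5 Gb4 Eb3 Dbb4 Fb4 C#4 Cbb3 Bb2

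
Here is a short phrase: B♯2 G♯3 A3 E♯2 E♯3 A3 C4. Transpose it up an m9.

C#4 A4 Bb4 F#3 F#4 Bb4 Db5

B#2 up a minor ninth is C#4.
G#3: a ninth up reaches A, and 13 semitones makes it A4.
A3: a ninth up reaches B, and 13 semitones makes it Bb4.
E#2 up a minor ninth is F#3.
A minor ninth up from E#3 gives F#4.
A minor ninth up from A3 gives Bb4.
C4: a ninth up reaches D, and 13 semitones makes it Db5.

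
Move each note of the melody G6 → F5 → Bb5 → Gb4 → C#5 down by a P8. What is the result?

G5 F4 Bb4 Gb3 C#4

A perfect octave down from G6 gives G5.
A perfect octave down from F5 gives F4.
Bb5: an octave down reaches B, and 12 semitones makes it Bb4.
Gb4 down a perfect octave is Gb3.
C#5 down a perfect octave is C#4.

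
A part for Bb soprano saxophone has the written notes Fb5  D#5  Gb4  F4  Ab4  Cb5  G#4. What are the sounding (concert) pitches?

Ebb5 C#5 Fb4 Eb4 Gb4 Bbb4 F#4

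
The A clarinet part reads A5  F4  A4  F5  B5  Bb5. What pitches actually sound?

Written C4 on the A clarinet sounds as A3, a minor third lower; apply that shift to every note.
A5 -> F#5
F4 -> D4
A4 -> F#4
F5 -> D5
B5 -> G#5
Bb5 -> G5

F#5 D4 F#4 D5 G#5 G5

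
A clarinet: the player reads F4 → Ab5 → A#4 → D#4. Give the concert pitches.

D4 F5 F##4 B#3

The A clarinet sounds a minor third below written, so transpose each written note down a minor third.
F4 gives D4
Ab5 gives F5
A#4 gives F##4
D#4 gives B#3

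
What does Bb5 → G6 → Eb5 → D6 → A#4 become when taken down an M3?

Bb5: a third down reaches G, and 4 semitones makes it Gb5.
G6: a third down reaches E, and 4 semitones makes it Eb6.
Eb5: a third down reaches C, and 4 semitones makes it Cb5.
A major third down from D6 gives Bb5.
A#4: a third down reaches F, and 4 semitones makes it F#4.

Gb5 Eb6 Cb5 Bb5 F#4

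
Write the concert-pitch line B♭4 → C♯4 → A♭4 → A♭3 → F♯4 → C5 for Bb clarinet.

The Bb clarinet sounds a major second below written, so the written part must be a major second above concert — transpose each note up.
Bb4 becomes C5
C#4 becomes D#4
Ab4 becomes Bb4
Ab3 becomes Bb3
F#4 becomes G#4
C5 becomes D5

C5 D#4 Bb4 Bb3 G#4 D5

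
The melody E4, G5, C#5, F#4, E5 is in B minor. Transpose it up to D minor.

From B up to D is a minor third; apply that to each pitch.
E4 to G4
G5 to Bb5
C#5 to E5
F#4 to A4
E5 to G5

G4 Bb5 E5 A4 G5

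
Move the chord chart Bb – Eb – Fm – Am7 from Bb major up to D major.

Bb major up to D major is a major third; each chord root moves by that interval while the quality stays the same.
Bb: root Bb up a major third → D, giving D.
Eb: root Eb up a major third → G, giving G.
Fm: root F up a major third → A, giving Am.
Am7: root A up a major third → C#, giving C#m7.

D G Am C#m7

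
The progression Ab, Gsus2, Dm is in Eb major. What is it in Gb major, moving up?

Eb major up to Gb major is a minor third; each chord root moves by that interval while the quality stays the same.
Ab: root Ab up a minor third → Cb, giving Cb.
Gsus2: root G up a minor third → Bb, giving Bbsus2.
Dm: root D up a minor third → F, giving Fm.

Cb Bbsus2 Fm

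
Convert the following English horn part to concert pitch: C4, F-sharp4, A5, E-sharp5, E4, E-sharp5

F3 B3 D5 A#4 A3 A#4

Written C4 on the English horn sounds as F3, a perfect fifth lower; apply that shift to every note.
C4 gives F3
F#4 gives B3
A5 gives D5
E#5 gives A#4
E4 gives A3
E#5 gives A#4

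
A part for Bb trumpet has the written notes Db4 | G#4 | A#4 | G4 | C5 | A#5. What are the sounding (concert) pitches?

Cb4 F#4 G#4 F4 Bb4 G#5

Written C4 on the Bb trumpet sounds as Bb3, a major second lower; apply that shift to every note.
Db4 → Cb4
G#4 → F#4
A#4 → G#4
G4 → F4
C5 → Bb4
A#5 → G#5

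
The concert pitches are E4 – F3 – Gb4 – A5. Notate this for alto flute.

A4 Bb3 Cb5 D6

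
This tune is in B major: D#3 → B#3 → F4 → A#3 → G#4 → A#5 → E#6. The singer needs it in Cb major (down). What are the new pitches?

Eb2 C3 Gbb3 Bb2 Ab3 Bb4 F5

B major to Cb major down is an augmented seventh, so every note moves down by that interval.
D#3 becomes Eb2
B#3 becomes C3
F4 becomes Gbb3
A#3 becomes Bb2
G#4 becomes Ab3
A#5 becomes Bb4
E#6 becomes F5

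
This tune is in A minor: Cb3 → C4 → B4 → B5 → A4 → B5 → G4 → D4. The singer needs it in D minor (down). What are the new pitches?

From A down to D is a perfect fifth; apply that to each pitch.
Cb3 becomes Fb2
C4 becomes F3
B4 becomes E4
B5 becomes E5
A4 becomes D4
B5 becomes E5
G4 becomes C4
D4 becomes G3

Fb2 F3 E4 E5 D4 E5 C4 G3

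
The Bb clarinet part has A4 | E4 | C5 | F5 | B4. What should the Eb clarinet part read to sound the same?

First find concert pitch: the Bb clarinet sounds a major second below written, so A4 E4 C5 F5 B4 sounds G4 D4 Bb4 Eb5 A4.
Then write for Eb clarinet: it sounds a minor third above written, so the part must be a minor third below concert.
G4 → E4
D4 → B3
Bb4 → G4
Eb5 → C5
A4 → F#4

E4 B3 G4 C5 F#4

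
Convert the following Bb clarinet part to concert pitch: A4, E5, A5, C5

G4 D5 G5 Bb4

The Bb clarinet sounds a major second below written, so transpose each written note down a major second.
A4 becomes G4
E5 becomes D5
A5 becomes G5
C5 becomes Bb4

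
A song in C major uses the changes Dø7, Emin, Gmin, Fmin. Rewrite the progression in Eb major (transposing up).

Fø7 Gmin Bbmin Abmin

C major up to Eb major is a minor third; each chord root moves by that interval while the quality stays the same.
Dø7: root D up a minor third → F, giving Fø7.
Emin: root E up a minor third → G, giving Gmin.
Gmin: root G up a minor third → Bb, giving Bbmin.
Fmin: root F up a minor third → Ab, giving Abmin.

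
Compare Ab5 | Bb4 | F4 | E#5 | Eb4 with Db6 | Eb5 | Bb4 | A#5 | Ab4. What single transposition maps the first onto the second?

From Ab5 to Db6 is 4 letter names — a fourth of some quality.
Ab5 to Db6 is 5 semitones, which makes it a perfect fourth; the second version is higher, so the direction is up.
Checking another pair — Eb4 → Ab4 — gives the same interval.

up a perfect fourth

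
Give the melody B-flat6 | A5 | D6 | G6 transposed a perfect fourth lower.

F6 E5 A5 D6

Bb6 down a perfect fourth is F6.
A5: a fourth down reaches E, and 5 semitones makes it E5.
D6 down a perfect fourth is A5.
G6 down a perfect fourth is D6.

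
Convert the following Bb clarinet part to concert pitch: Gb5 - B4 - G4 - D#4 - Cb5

Fb5 A4 F4 C#4 Bbb4

Written C4 on the Bb clarinet sounds as Bb3, a major second lower; apply that shift to every note.
Gb5 to Fb5
B4 to A4
G4 to F4
D#4 to C#4
Cb5 to Bbb4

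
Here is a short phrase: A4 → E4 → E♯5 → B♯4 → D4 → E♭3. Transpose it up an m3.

A minor third up from A4 gives C5.
A minor third up from E4 gives G4.
E#5: a third up reaches G, and 3 semitones makes it G#5.
B#4: a third up reaches D, and 3 semitones makes it D#5.
D4: a third up reaches F, and 3 semitones makes it F4.
A minor third up from Eb3 gives Gb3.

C5 G4 G#5 D#5 F4 Gb3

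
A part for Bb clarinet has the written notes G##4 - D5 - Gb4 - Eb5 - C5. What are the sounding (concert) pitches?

F##4 C5 Fb4 Db5 Bb4

The Bb clarinet sounds a major second below written, so transpose each written note down a major second.
G##4 -> F##4
D5 -> C5
Gb4 -> Fb4
Eb5 -> Db5
C5 -> Bb4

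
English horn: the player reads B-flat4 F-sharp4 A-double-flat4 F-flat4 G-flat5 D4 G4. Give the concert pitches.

Eb4 B3 Dbb4 Bbb3 Cb5 G3 C4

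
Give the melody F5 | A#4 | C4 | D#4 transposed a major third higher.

A5 C##5 E4 F##4

A major third up from F5 gives A5.
A#4 up a major third is C##5.
C4: a third up reaches E, and 4 semitones makes it E4.
D#4 up a major third is F##4.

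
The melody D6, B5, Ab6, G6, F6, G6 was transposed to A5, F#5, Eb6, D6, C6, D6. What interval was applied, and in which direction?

down a perfect fourth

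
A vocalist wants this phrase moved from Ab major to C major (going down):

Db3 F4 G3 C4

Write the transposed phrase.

Ab major to C major down is a minor sixth, so every note moves down by that interval.
Db3 gives F2
F4 gives A3
G3 gives B2
C4 gives E3

F2 A3 B2 E3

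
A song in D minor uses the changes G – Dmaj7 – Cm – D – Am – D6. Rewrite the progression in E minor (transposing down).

A Emaj7 Dm E Bm E6

D minor down to E minor is a minor seventh; each chord root moves by that interval while the quality stays the same.
G: root G down a minor seventh → A, giving A.
Dmaj7: root D down a minor seventh → E, giving Emaj7.
Cm: root C down a minor seventh → D, giving Dm.
D: root D down a minor seventh → E, giving E.
Am: root A down a minor seventh → B, giving Bm.
D6: root D down a minor seventh → E, giving E6.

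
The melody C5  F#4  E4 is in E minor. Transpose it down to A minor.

From E down to A is a perfect fifth; apply that to each pitch.
C5 gives F4
F#4 gives B3
E4 gives A3

F4 B3 A3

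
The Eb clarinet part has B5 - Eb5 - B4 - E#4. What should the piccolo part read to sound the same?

D5 Gb4 D4 G#3

First find concert pitch: the Eb clarinet sounds a minor third above written, so B5 Eb5 B4 E#4 sounds D6 Gb5 D5 G#4.
Then write for piccolo: it sounds a perfect octave above written, so the part must be a perfect octave below concert.
D6 → D5
Gb5 → Gb4
D5 → D4
G#4 → G#3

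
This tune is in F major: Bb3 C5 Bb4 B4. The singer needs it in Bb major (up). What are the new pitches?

F major to Bb major up is a perfect fourth, so every note moves up by that interval.
Bb3 -> Eb4
C5 -> F5
Bb4 -> Eb5
B4 -> E5

Eb4 F5 Eb5 E5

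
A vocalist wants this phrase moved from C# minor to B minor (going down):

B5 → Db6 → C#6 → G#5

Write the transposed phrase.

From C# down to B is a major second; apply that to each pitch.
B5 becomes A5
Db6 becomes Cb6
C#6 becomes B5
G#5 becomes F#5

A5 Cb6 B5 F#5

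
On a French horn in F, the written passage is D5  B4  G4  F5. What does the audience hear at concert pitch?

Written C4 on the French horn in F sounds as F3, a perfect fifth lower; apply that shift to every note.
D5 becomes G4
B4 becomes E4
G4 becomes C4
F5 becomes Bb4

G4 E4 C4 Bb4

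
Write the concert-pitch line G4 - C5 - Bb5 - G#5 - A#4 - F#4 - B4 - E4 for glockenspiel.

Written C4 sounds as C6 on the glockenspiel, so concert pitches are written a perfect fifteenth down.
G4 becomes G2
C5 becomes C3
Bb5 becomes Bb3
G#5 becomes G#3
A#4 becomes A#2
F#4 becomes F#2
B4 becomes B2
E4 becomes E2

G2 C3 Bb3 G#3 A#2 F#2 B2 E2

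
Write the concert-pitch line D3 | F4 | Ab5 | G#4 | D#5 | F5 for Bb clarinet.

Written C4 sounds as Bb3 on the Bb clarinet, so concert pitches are written a major second up.
D3 → E3
F4 → G4
Ab5 → Bb5
G#4 → A#4
D#5 → E#5
F5 → G5

E3 G4 Bb5 A#4 E#5 G5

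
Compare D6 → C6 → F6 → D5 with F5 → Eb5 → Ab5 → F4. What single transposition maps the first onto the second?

Take the first pair: D6 → F5. D to F spans 6 letter names, so the interval is some kind of sixth.
F5 to D6 is 9 semitones, which makes it a major sixth; the second version is lower, so the direction is down.
Checking another pair — D5 → F4 — gives the same interval.

down a major sixth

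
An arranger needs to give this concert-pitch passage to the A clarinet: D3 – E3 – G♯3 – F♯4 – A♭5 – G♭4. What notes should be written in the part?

Written C4 sounds as A3 on the A clarinet, so concert pitches are written a minor third up.
D3 gives F3
E3 gives G3
G#3 gives B3
F#4 gives A4
Ab5 gives Cb6
Gb4 gives Bbb4

F3 G3 B3 A4 Cb6 Bbb4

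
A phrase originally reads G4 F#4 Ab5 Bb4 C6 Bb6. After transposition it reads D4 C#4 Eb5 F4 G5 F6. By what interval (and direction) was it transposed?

down a perfect fourth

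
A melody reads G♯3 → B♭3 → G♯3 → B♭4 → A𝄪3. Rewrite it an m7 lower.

G#3 becomes A#2
Bb3 becomes C3
G#3 becomes A#2
Bb4 becomes C4
A##3 becomes B##2

A#2 C3 A#2 C4 B##2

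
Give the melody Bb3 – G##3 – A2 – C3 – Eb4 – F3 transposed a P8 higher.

Bb4 G##4 A3 C4 Eb5 F4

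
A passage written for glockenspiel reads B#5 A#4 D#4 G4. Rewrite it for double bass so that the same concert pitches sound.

First find concert pitch: the glockenspiel sounds a perfect fifteenth above written, so B#5 A#4 D#4 G4 sounds B#7 A#6 D#6 G6.
Then write for double bass: it sounds a perfect octave below written, so the part must be a perfect octave above concert.
B#7 → B#8
A#6 → A#7
D#6 → D#7
G6 → G7

B#8 A#7 D#7 G7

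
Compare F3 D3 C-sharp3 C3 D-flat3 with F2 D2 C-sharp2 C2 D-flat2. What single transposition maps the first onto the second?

down a perfect octave

Take the first pair: F3 → F2. F to F spans 8 letter names, so the interval is some kind of octave.
F2 to F3 is 12 semitones, which makes it a perfect octave; the second version is lower, so the direction is down.
Checking another pair — Db3 → Db2 — gives the same interval.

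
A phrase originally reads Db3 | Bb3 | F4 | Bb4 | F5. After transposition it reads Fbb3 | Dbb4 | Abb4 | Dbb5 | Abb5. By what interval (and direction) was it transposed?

up a diminished third

From Db3 to Fbb3 is 3 letter names — a third of some quality.
Db3 to Fbb3 is 2 semitones, which makes it a diminished third; the second version is higher, so the direction is up.
Checking another pair — F5 → Abb5 — gives the same interval.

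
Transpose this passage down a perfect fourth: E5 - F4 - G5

B4 C4 D5

E5 down a perfect fourth is B4.
F4: a fourth down reaches C, and 5 semitones makes it C4.
G5: a fourth down reaches D, and 5 semitones makes it D5.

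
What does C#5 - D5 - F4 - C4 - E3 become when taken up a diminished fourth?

C#5 → F5
D5 → Gb5
F4 → Bbb4
C4 → Fb4
E3 → Ab3

F5 Gb5 Bbb4 Fb4 Ab3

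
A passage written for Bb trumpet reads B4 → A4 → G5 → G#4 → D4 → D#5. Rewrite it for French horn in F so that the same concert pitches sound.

E5 D5 C6 C#5 G4 G#5

First find concert pitch: the Bb trumpet sounds a major second below written, so B4 A4 G5 G#4 D4 D#5 sounds A4 G4 F5 F#4 C4 C#5.
Then write for French horn in F: it sounds a perfect fifth below written, so the part must be a perfect fifth above concert.
A4 → E5
G4 → D5
F5 → C6
F#4 → C#5
C4 → G4
C#5 → G#5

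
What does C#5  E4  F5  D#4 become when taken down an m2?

B#4 D#4 E5 C##4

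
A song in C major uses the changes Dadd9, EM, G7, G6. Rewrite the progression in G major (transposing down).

Aadd9 BM D7 D6

C major down to G major is a perfect fourth; each chord root moves by that interval while the quality stays the same.
Dadd9: root D down a perfect fourth → A, giving Aadd9.
EM: root E down a perfect fourth → B, giving BM.
G7: root G down a perfect fourth → D, giving D7.
G6: root G down a perfect fourth → D, giving D6.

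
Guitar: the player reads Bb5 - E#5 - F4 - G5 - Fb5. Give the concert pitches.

Bb4 E#4 F3 G4 Fb4

Written C4 on the guitar sounds as C3, a perfect octave lower; apply that shift to every note.
Bb5 → Bb4
E#5 → E#4
F4 → F3
G5 → G4
Fb5 → Fb4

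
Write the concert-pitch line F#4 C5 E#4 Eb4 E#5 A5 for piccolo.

F#3 C4 E#3 Eb3 E#4 A4

The piccolo sounds a perfect octave above written, so the written part must be a perfect octave below concert — transpose each note down.
F#4 to F#3
C5 to C4
E#4 to E#3
Eb4 to Eb3
E#5 to E#4
A5 to A4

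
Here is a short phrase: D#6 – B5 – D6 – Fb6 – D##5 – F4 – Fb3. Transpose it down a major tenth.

D#6: a tenth down reaches B, and 16 semitones makes it B4.
A major tenth down from B5 gives G4.
D6: a tenth down reaches B, and 16 semitones makes it Bb4.
Fb6 down a major tenth is Dbb5.
A major tenth down from D##5 gives B#3.
F4 down a major tenth is Db3.
A major tenth down from Fb3 gives Dbb2.

B4 G4 Bb4 Dbb5 B#3 Db3 Dbb2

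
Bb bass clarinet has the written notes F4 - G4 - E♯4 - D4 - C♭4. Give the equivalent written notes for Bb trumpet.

F3 G3 E#3 D3 Cb3

First find concert pitch: the Bb bass clarinet sounds a major ninth below written, so F4 G4 E♯4 D4 C♭4 sounds Eb3 F3 D#3 C3 Bbb2.
Then write for Bb trumpet: it sounds a major second below written, so the part must be a major second above concert.
Eb3 → F3
F3 → G3
D#3 → E#3
C3 → D3
Bbb2 → Cb3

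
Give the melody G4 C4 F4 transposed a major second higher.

A4 D4 G4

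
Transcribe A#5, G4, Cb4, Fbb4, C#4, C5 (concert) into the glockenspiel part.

A#3 G2 Cb2 Fbb2 C#2 C3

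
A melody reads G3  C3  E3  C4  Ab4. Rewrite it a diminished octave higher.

G3 → Gb4
C3 → Cb4
E3 → Eb4
C4 → Cb5
Ab4 → Abb5

Gb4 Cb4 Eb4 Cb5 Abb5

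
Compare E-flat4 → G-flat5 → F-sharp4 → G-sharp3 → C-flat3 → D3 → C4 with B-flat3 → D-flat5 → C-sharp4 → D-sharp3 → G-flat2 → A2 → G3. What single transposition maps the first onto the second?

down a perfect fourth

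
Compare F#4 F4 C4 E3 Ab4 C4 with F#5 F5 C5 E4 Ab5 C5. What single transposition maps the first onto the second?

up a perfect octave

Take the first pair: F#4 → F#5. F to F spans 8 letter names, so the interval is some kind of octave.
F#4 to F#5 is 12 semitones, which makes it a perfect octave; the second version is higher, so the direction is up.
Checking another pair — C4 → C5 — gives the same interval.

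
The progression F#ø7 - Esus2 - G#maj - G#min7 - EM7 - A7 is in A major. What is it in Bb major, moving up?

A major up to Bb major is a minor second; each chord root moves by that interval while the quality stays the same.
F#ø7: root F# up a minor second → G, giving Gø7.
Esus2: root E up a minor second → F, giving Fsus2.
G#maj: root G# up a minor second → A, giving Amaj.
G#min7: root G# up a minor second → A, giving Amin7.
EM7: root E up a minor second → F, giving FM7.
A7: root A up a minor second → Bb, giving Bb7.

Gø7 Fsus2 Amaj Amin7 FM7 Bb7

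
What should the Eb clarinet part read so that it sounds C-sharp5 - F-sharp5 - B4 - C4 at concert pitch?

Written C4 sounds as Eb4 on the Eb clarinet, so concert pitches are written a minor third down.
C#5 becomes A#4
F#5 becomes D#5
B4 becomes G#4
C4 becomes A3

A#4 D#5 G#4 A3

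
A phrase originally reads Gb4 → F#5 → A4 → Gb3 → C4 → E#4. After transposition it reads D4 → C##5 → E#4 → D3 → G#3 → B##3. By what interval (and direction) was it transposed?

down a diminished fourth

Take the first pair: Gb4 → D4. G to D spans 4 letter names, so the interval is some kind of fourth.
D4 to Gb4 is 4 semitones, which makes it a diminished fourth; the second version is lower, so the direction is down.
Checking another pair — E#4 → B##3 — gives the same interval.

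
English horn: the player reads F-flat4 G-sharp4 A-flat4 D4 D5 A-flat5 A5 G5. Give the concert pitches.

The English horn sounds a perfect fifth below written, so transpose each written note down a perfect fifth.
Fb4 becomes Bbb3
G#4 becomes C#4
Ab4 becomes Db4
D4 becomes G3
D5 becomes G4
Ab5 becomes Db5
A5 becomes D5
G5 becomes C5

Bbb3 C#4 Db4 G3 G4 Db5 D5 C5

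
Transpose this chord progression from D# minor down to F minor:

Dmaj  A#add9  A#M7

Fbmaj Cadd9 CM7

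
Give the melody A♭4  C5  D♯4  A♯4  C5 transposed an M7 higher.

G5 B5 C##5 G##5 B5

Ab4 becomes G5
C5 becomes B5
D#4 becomes C##5
A#4 becomes G##5
C5 becomes B5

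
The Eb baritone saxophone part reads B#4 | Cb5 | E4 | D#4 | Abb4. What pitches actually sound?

D#3 Ebb3 G2 F#2 Cbb3

Written C4 on the Eb baritone saxophone sounds as Eb2, a major thirteenth lower; apply that shift to every note.
B#4 gives D#3
Cb5 gives Ebb3
E4 gives G2
D#4 gives F#2
Abb4 gives Cbb3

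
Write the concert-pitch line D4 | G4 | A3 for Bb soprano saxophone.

E4 A4 B3

The Bb soprano saxophone sounds a major second below written, so the written part must be a major second above concert — transpose each note up.
D4 -> E4
G4 -> A4
A3 -> B3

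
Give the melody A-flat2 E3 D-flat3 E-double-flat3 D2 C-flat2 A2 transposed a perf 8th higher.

Ab2: an octave up reaches A, and 12 semitones makes it Ab3.
E3 up a perfect octave is E4.
A perfect octave up from Db3 gives Db4.
A perfect octave up from Ebb3 gives Ebb4.
A perfect octave up from D2 gives D3.
A perfect octave up from Cb2 gives Cb3.
A2 up a perfect octave is A3.

Ab3 E4 Db4 Ebb4 D3 Cb3 A3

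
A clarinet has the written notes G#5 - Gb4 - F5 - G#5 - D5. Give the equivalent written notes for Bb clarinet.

F##5 F4 E5 F##5 C#5

First find concert pitch: the A clarinet sounds a minor third below written, so G#5 Gb4 F5 G#5 D5 sounds E#5 Eb4 D5 E#5 B4.
Then write for Bb clarinet: it sounds a major second below written, so the part must be a major second above concert.
E#5 → F##5
Eb4 → F4
D5 → E5
E#5 → F##5
B4 → C#5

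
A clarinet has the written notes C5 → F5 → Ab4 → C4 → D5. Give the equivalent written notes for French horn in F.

E5 A5 C5 E4 F#5

First find concert pitch: the A clarinet sounds a minor third below written, so C5 F5 Ab4 C4 D5 sounds A4 D5 F4 A3 B4.
Then write for French horn in F: it sounds a perfect fifth below written, so the part must be a perfect fifth above concert.
A4 → E5
D5 → A5
F4 → C5
A3 → E4
B4 → F#5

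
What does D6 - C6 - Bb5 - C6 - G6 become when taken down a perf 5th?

D6 -> G5
C6 -> F5
Bb5 -> Eb5
C6 -> F5
G6 -> C6

G5 F5 Eb5 F5 C6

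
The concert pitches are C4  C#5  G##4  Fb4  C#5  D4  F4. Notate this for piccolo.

C3 C#4 G##3 Fb3 C#4 D3 F3

The piccolo sounds a perfect octave above written, so the written part must be a perfect octave below concert — transpose each note down.
C4 to C3
C#5 to C#4
G##4 to G##3
Fb4 to Fb3
C#5 to C#4
D4 to D3
F4 to F3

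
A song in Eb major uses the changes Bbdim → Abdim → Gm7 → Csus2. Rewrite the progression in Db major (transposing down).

Eb major down to Db major is a major second; each chord root moves by that interval while the quality stays the same.
Bbdim: root Bb down a major second → Ab, giving Abdim.
Abdim: root Ab down a major second → Gb, giving Gbdim.
Gm7: root G down a major second → F, giving Fm7.
Csus2: root C down a major second → Bb, giving Bbsus2.

Abdim Gbdim Fm7 Bbsus2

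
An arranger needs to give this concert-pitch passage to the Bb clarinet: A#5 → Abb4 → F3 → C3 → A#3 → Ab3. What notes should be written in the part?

B#5 Bbb4 G3 D3 B#3 Bb3

Written C4 sounds as Bb3 on the Bb clarinet, so concert pitches are written a major second up.
A#5 becomes B#5
Abb4 becomes Bbb4
F3 becomes G3
C3 becomes D3
A#3 becomes B#3
Ab3 becomes Bb3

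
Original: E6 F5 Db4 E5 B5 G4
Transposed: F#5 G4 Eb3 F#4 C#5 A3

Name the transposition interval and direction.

From E6 to F#5 is 7 letter names — a seventh of some quality.
F#5 to E6 is 10 semitones, which makes it a minor seventh; the second version is lower, so the direction is down.
Checking another pair — G4 → A3 — gives the same interval.

down a minor seventh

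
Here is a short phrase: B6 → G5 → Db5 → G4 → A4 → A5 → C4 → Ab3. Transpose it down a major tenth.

G5 Eb4 Bbb3 Eb3 F3 F4 Ab2 Fb2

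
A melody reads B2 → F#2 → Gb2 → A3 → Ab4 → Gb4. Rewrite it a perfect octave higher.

B2 gives B3
F#2 gives F#3
Gb2 gives Gb3
A3 gives A4
Ab4 gives Ab5
Gb4 gives Gb5

B3 F#3 Gb3 A4 Ab5 Gb5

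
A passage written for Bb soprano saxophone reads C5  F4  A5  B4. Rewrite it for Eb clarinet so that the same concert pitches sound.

G4 C4 E5 F#4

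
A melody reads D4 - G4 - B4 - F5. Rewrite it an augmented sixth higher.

B#4 E#5 G##5 D#6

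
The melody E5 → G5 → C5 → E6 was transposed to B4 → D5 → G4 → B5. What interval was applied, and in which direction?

From E5 to B4 is 4 letter names — a fourth of some quality.
B4 to E5 is 5 semitones, which makes it a perfect fourth; the second version is lower, so the direction is down.
Checking another pair — E6 → B5 — gives the same interval.

down a perfect fourth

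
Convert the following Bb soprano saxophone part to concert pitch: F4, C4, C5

Written C4 on the Bb soprano saxophone sounds as Bb3, a major second lower; apply that shift to every note.
F4 -> Eb4
C4 -> Bb3
C5 -> Bb4

Eb4 Bb3 Bb4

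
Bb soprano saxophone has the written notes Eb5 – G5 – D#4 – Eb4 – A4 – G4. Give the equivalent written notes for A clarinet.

First find concert pitch: the Bb soprano saxophone sounds a major second below written, so Eb5 G5 D#4 Eb4 A4 G4 sounds Db5 F5 C#4 Db4 G4 F4.
Then write for A clarinet: it sounds a minor third below written, so the part must be a minor third above concert.
Db5 → Fb5
F5 → Ab5
C#4 → E4
Db4 → Fb4
G4 → Bb4
F4 → Ab4

Fb5 Ab5 E4 Fb4 Bb4 Ab4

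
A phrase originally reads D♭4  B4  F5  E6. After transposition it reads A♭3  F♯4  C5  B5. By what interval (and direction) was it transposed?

down a perfect fourth

Take the first pair: Db4 → Ab3. D to A spans 4 letter names, so the interval is some kind of fourth.
Ab3 to Db4 is 5 semitones, which makes it a perfect fourth; the second version is lower, so the direction is down.
Checking another pair — E6 → B5 — gives the same interval.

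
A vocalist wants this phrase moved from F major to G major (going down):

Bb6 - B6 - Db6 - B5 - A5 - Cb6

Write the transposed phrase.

C6 C#6 Eb5 C#5 B4 Db5

F major to G major down is a minor seventh, so every note moves down by that interval.
Bb6 -> C6
B6 -> C#6
Db6 -> Eb5
B5 -> C#5
A5 -> B4
Cb6 -> Db5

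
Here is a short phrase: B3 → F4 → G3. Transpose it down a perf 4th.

F#3 C4 D3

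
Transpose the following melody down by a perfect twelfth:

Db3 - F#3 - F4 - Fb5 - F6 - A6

Gb1 B1 Bb2 Bbb3 Bb4 D5

Db3 -> Gb1
F#3 -> B1
F4 -> Bb2
Fb5 -> Bbb3
F6 -> Bb4
A6 -> D5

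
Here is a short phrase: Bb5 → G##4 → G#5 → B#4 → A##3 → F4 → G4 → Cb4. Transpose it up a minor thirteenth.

Bb5 becomes Gb7
G##4 becomes E#6
G#5 becomes E7
B#4 becomes G#6
A##3 becomes F##5
F4 becomes Db6
G4 becomes Eb6
Cb4 becomes Abb5

Gb7 E#6 E7 G#6 F##5 Db6 Eb6 Abb5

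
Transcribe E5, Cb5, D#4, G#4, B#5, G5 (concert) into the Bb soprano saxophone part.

The Bb soprano saxophone sounds a major second below written, so the written part must be a major second above concert — transpose each note up.
E5 to F#5
Cb5 to Db5
D#4 to E#4
G#4 to A#4
B#5 to C##6
G5 to A5

F#5 Db5 E#4 A#4 C##6 A5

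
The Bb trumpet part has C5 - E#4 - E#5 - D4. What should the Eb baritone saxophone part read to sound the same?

First find concert pitch: the Bb trumpet sounds a major second below written, so C5 E#4 E#5 D4 sounds Bb4 D#4 D#5 C4.
Then write for Eb baritone saxophone: it sounds a major thirteenth below written, so the part must be a major thirteenth above concert.
Bb4 → G6
D#4 → B#5
D#5 → B#6
C4 → A5

G6 B#5 B#6 A5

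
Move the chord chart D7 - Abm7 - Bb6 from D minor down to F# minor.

F#7 Cm7 D6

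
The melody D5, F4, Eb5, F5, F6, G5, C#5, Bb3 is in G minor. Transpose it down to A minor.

E4 G3 F4 G4 G5 A4 D#4 C3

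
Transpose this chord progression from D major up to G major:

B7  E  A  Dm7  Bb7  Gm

D major up to G major is a perfect fourth; each chord root moves by that interval while the quality stays the same.
B7: root B up a perfect fourth → E, giving E7.
E: root E up a perfect fourth → A, giving A.
A: root A up a perfect fourth → D, giving D.
Dm7: root D up a perfect fourth → G, giving Gm7.
Bb7: root Bb up a perfect fourth → Eb, giving Eb7.
Gm: root G up a perfect fourth → C, giving Cm.

E7 A D Gm7 Eb7 Cm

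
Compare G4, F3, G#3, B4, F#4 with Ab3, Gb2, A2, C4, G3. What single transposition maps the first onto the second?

From G4 to Ab3 is 7 letter names — a seventh of some quality.
Ab3 to G4 is 11 semitones, which makes it a major seventh; the second version is lower, so the direction is down.
Checking another pair — F#4 → G3 — gives the same interval.

down a major seventh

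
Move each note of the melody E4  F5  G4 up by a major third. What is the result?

E4: a third up reaches G, and 4 semitones makes it G#4.
F5 up a major third is A5.
A major third up from G4 gives B4.

G#4 A5 B4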